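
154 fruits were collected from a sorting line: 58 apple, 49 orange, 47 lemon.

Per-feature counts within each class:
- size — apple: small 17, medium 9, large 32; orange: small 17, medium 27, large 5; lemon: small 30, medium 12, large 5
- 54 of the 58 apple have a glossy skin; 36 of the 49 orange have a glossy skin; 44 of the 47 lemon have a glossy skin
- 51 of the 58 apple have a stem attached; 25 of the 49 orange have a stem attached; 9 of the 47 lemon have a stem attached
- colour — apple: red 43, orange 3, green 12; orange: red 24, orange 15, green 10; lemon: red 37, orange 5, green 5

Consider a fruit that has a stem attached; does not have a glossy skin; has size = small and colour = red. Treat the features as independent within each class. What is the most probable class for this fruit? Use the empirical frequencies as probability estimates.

apple: (58/154) × (17/58) × (4/58) × (51/58) × (43/58) ≈ 0.00496298
orange: (49/154) × (17/49) × (13/49) × (25/49) × (24/49) ≈ 0.00731871
lemon: (47/154) × (30/47) × (3/47) × (9/47) × (37/47) ≈ 0.00187444
Highest score → orange.

orange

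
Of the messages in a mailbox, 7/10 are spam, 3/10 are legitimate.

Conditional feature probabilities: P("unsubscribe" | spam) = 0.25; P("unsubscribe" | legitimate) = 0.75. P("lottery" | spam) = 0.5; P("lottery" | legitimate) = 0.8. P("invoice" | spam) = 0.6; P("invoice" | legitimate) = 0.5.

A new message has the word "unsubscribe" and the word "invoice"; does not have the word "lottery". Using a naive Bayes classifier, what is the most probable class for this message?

spam: 0.7 × 0.25 × (1−0.5) × 0.6 = 0.0525
legitimate: 0.3 × 0.75 × (1−0.8) × 0.5 = 0.0225
Highest score → spam.

spam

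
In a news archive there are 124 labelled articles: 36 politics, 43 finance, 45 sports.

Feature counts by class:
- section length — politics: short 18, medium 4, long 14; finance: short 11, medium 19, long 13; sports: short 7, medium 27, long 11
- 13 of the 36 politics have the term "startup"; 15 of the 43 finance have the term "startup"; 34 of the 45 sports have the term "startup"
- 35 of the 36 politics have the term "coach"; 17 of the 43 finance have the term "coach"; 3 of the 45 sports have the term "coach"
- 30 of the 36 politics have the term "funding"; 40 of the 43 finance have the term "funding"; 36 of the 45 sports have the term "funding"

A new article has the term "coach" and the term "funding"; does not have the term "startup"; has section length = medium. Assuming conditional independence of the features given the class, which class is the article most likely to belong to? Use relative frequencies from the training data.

politics: (36/124) × (4/36) × (23/36) × (35/36) × (30/36) ≈ 0.0166974
finance: (43/124) × (19/43) × (28/43) × (17/43) × (40/43) ≈ 0.0366939
sports: (45/124) × (27/45) × (11/45) × (3/45) × (36/45) ≈ 0.00283871
Highest score → finance.

finance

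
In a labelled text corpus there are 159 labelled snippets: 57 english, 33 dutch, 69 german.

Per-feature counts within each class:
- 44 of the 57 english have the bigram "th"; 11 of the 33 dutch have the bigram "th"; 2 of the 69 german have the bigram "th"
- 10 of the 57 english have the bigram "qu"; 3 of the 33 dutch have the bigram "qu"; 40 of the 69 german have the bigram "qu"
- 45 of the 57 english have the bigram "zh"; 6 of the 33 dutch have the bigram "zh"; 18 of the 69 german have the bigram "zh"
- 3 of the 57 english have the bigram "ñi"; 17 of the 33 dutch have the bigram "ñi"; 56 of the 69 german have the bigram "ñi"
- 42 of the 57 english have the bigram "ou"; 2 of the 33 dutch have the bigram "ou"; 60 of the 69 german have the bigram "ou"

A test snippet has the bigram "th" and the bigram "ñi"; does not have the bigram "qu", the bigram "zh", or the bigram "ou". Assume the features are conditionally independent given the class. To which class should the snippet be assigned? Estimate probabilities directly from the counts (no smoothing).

dutch

english: (57/159) × (44/57) × (47/57) × (12/57) × (3/57) × (15/57) ≈ 0.000665346
dutch: (33/159) × (11/33) × (30/33) × (27/33) × (17/33) × (31/33) ≈ 0.0249021
german: (69/159) × (2/69) × (29/69) × (51/69) × (56/69) × (9/69) ≈ 0.000413652
Highest score → dutch.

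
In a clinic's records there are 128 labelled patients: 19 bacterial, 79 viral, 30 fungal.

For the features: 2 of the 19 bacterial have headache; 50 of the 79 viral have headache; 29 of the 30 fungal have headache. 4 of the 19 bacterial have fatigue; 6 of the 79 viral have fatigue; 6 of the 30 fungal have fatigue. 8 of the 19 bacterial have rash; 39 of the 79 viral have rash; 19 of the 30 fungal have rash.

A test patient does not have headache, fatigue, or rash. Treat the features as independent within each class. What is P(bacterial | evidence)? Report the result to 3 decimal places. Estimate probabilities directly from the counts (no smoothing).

bacterial: (19/128) × (17/19) × (15/19) × (11/19) ≈ 0.0607038
viral: (79/128) × (29/79) × (73/79) × (40/79) ≈ 0.106003
fungal: (30/128) × (1/30) × (24/30) × (11/30) ≈ 0.00229167
P(bacterial | x) = 0.0607038 / 0.16899847 ≈ 0.359

0.359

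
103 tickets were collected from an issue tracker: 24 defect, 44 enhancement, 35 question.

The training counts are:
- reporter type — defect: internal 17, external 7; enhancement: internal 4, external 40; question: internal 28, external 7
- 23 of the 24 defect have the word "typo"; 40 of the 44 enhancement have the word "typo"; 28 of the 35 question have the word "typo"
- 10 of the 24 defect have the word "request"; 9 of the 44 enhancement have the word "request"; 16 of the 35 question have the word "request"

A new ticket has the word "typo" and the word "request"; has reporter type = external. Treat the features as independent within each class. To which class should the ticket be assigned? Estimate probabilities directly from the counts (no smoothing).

enhancement

defect: (24/103) × (7/24) × (23/24) × (10/24) ≈ 0.0271373
enhancement: (44/103) × (40/44) × (40/44) × (9/44) ≈ 0.0722138
question: (35/103) × (7/35) × (28/35) × (16/35) ≈ 0.0248544
Highest score → enhancement.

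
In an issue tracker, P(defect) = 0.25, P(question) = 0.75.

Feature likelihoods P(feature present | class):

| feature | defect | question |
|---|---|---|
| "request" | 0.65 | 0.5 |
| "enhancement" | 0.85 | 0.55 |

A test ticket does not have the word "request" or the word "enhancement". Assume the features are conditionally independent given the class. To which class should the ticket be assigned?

question

defect: 0.25 × (1−0.65) × (1−0.85) = 0.013125
question: 0.75 × (1−0.5) × (1−0.55) = 0.16875
Highest score → question.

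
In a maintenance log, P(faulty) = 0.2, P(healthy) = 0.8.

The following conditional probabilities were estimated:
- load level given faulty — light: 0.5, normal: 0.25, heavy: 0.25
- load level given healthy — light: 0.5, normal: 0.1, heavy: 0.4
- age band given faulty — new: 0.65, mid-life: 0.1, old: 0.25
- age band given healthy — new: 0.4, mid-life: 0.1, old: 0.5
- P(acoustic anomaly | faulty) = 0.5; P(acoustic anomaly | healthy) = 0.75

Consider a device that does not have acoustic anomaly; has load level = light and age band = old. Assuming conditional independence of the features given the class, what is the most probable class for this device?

faulty: 0.2 × 0.5 × 0.25 × (1−0.5) = 0.0125
healthy: 0.8 × 0.5 × 0.5 × (1−0.75) = 0.05
Highest score → healthy.

healthy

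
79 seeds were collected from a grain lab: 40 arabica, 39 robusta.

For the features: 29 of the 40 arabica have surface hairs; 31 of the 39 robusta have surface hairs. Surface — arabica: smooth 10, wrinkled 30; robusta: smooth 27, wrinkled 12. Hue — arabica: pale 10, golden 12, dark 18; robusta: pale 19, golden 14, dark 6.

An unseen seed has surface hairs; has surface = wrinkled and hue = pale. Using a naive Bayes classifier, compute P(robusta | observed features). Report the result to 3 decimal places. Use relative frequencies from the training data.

arabica: (40/79) × (29/40) × (30/40) × (10/40) ≈ 0.0688291
robusta: (39/79) × (31/39) × (12/39) × (19/39) ≈ 0.0588221
P(robusta | x) = 0.0588221 / 0.1276512 ≈ 0.461

0.461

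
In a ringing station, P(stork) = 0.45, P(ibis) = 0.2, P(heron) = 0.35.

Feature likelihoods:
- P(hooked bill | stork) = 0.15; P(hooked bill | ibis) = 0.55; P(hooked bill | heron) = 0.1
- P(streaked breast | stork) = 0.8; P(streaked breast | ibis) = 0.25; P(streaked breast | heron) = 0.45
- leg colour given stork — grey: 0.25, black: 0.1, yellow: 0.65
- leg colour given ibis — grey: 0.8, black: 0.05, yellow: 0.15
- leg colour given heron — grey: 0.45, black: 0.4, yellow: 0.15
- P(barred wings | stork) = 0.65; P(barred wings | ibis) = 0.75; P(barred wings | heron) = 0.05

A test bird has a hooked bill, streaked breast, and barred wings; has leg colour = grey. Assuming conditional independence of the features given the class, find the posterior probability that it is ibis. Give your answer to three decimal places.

0.644

stork: 0.45 × 0.15 × 0.8 × 0.25 × 0.65 = 0.008775
ibis: 0.2 × 0.55 × 0.25 × 0.8 × 0.75 = 0.0165
heron: 0.35 × 0.1 × 0.45 × 0.45 × 0.05 = 0.000354375
P(ibis | x) = 0.0165 / 0.025629375 ≈ 0.644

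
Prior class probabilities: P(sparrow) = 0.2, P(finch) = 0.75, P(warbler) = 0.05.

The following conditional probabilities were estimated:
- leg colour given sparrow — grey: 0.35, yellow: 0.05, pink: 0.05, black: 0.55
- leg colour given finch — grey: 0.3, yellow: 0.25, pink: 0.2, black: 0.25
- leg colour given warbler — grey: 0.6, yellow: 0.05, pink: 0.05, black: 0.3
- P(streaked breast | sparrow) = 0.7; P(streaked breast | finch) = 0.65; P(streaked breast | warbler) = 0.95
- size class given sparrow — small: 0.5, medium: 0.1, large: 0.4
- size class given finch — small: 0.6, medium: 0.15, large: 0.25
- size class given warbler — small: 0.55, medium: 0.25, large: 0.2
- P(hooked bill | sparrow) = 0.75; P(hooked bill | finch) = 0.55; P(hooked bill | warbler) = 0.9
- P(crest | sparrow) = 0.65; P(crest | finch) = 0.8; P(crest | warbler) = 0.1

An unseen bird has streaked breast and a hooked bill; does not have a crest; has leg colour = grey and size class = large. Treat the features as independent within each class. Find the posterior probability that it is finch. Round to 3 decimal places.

sparrow: 0.2 × 0.35 × 0.7 × 0.4 × 0.75 × (1−0.65) = 0.005145
finch: 0.75 × 0.3 × 0.65 × 0.25 × 0.55 × (1−0.8) = 0.004021875
warbler: 0.05 × 0.6 × 0.95 × 0.2 × 0.9 × (1−0.1) = 0.004617
P(finch | x) = 0.004021875 / 0.013783875 ≈ 0.292

0.292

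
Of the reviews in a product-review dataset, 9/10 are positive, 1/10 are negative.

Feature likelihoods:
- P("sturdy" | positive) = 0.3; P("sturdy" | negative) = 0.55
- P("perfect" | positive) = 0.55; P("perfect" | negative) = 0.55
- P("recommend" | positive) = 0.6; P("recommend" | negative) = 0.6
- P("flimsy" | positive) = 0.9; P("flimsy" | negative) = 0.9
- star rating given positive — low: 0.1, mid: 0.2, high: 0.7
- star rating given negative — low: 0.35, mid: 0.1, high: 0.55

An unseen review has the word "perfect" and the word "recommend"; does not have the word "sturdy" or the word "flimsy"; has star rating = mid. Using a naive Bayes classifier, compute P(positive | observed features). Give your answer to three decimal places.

0.966

positive: 0.9 × (1−0.3) × 0.55 × 0.6 × (1−0.9) × 0.2 = 0.004158
negative: 0.1 × (1−0.55) × 0.55 × 0.6 × (1−0.9) × 0.1 = 0.0001485
P(positive | x) = 0.004158 / 0.0043065 ≈ 0.966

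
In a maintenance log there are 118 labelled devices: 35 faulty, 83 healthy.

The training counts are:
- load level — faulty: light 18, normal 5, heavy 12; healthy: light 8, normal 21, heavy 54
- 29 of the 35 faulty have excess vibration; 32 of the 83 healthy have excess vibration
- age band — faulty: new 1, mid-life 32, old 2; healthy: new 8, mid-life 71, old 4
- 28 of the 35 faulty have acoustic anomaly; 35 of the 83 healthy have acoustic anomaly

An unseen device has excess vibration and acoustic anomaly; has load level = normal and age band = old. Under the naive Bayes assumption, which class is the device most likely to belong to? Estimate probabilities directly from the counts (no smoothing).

faulty: (35/118) × (5/35) × (29/35) × (2/35) × (28/35) ≈ 0.00160498
healthy: (83/118) × (21/83) × (32/83) × (4/83) × (35/83) ≈ 0.00139438
Highest score → faulty.

faulty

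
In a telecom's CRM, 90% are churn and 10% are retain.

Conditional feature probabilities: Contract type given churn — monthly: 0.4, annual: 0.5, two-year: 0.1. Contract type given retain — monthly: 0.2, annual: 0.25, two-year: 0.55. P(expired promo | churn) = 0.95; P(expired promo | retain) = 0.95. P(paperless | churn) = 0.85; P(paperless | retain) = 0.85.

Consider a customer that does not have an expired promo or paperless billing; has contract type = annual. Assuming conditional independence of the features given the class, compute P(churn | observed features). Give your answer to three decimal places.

churn: 0.9 × 0.5 × (1−0.95) × (1−0.85) = 0.003375
retain: 0.1 × 0.25 × (1−0.95) × (1−0.85) = 0.0001875
P(churn | x) = 0.003375 / 0.0035625 ≈ 0.947

0.947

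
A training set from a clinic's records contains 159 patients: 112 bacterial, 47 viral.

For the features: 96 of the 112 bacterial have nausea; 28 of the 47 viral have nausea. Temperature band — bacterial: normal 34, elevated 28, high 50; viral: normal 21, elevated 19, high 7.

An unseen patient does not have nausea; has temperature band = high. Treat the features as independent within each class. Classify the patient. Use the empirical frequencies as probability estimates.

bacterial: (112/159) × (16/112) × (50/112) ≈ 0.0449236
viral: (47/159) × (19/47) × (7/47) ≈ 0.0177974
Highest score → bacterial.

bacterial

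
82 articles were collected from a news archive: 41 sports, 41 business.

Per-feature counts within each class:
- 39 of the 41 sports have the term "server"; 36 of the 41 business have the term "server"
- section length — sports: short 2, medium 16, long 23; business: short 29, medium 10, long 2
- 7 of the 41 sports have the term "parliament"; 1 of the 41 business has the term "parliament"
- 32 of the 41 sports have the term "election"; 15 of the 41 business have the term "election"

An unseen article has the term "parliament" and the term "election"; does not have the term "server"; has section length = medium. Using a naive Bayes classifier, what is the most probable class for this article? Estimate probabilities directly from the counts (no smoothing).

sports

sports: (41/82) × (2/41) × (16/41) × (7/41) × (32/41) ≈ 0.00126833
business: (41/82) × (5/41) × (10/41) × (1/41) × (15/41) ≈ 0.000132708
Highest score → sports.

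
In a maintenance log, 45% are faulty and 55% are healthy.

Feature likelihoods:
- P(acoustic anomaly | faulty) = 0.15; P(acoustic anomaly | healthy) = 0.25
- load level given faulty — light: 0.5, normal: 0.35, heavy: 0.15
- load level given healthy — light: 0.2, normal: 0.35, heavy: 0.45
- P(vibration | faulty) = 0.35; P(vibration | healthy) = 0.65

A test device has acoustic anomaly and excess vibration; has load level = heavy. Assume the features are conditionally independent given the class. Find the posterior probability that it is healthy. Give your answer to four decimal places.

0.9190

faulty: 0.45 × 0.15 × 0.15 × 0.35 = 0.00354375
healthy: 0.55 × 0.25 × 0.45 × 0.65 = 0.04021875
P(healthy | x) = 0.04021875 / 0.0437625 ≈ 0.9190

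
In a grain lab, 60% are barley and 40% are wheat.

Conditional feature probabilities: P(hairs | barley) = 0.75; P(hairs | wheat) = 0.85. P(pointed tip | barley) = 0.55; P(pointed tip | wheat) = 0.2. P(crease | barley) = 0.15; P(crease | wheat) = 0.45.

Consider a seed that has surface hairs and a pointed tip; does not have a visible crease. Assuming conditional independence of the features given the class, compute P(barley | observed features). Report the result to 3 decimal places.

0.849

barley: 0.6 × 0.75 × 0.55 × (1−0.15) = 0.210375
wheat: 0.4 × 0.85 × 0.2 × (1−0.45) = 0.0374
P(barley | x) = 0.210375 / 0.247775 ≈ 0.849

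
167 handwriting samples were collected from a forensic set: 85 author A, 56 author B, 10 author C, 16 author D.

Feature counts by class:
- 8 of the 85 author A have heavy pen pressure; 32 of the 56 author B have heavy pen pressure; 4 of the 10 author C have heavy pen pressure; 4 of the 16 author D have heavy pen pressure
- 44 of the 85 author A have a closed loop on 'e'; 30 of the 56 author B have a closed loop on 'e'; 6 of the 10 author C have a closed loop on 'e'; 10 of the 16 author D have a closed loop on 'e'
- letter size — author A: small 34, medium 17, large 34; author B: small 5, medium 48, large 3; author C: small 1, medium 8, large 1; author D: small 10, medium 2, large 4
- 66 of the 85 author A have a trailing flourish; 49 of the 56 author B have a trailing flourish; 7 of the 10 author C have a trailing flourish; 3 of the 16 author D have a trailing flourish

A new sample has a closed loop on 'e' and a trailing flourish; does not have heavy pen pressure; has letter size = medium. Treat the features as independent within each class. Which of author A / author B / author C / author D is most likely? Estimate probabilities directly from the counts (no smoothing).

author A: (85/167) × (77/85) × (44/85) × (17/85) × (66/85) ≈ 0.0370649
author B: (56/167) × (24/56) × (30/56) × (48/56) × (49/56) ≈ 0.0577417
author C: (10/167) × (6/10) × (6/10) × (8/10) × (7/10) ≈ 0.0120719
author D: (16/167) × (12/16) × (10/16) × (2/16) × (3/16) ≈ 0.00105258
Highest score → author B.

author B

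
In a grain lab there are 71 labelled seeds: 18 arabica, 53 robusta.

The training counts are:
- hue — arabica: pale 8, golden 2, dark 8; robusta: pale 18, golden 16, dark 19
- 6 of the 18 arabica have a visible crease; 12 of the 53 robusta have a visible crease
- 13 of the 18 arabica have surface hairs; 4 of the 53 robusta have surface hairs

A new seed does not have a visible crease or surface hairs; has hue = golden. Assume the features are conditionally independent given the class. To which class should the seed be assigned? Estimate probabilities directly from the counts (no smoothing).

arabica: (18/71) × (2/18) × (12/18) × (5/18) ≈ 0.00521648
robusta: (53/71) × (16/53) × (41/53) × (49/53) ≈ 0.161172
Highest score → robusta.

robusta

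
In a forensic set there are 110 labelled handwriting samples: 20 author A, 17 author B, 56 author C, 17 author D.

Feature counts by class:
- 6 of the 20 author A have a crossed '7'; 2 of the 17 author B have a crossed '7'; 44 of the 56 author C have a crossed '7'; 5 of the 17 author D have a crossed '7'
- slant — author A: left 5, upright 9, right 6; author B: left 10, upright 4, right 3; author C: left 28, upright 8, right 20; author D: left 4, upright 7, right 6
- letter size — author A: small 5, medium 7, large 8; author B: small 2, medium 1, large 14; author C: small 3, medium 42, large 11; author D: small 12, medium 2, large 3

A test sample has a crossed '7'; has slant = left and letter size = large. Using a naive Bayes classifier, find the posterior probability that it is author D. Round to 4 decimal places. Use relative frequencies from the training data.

0.0340

author A: (20/110) × (6/20) × (5/20) × (8/20) ≈ 0.00545455
author B: (17/110) × (2/17) × (10/17) × (14/17) ≈ 0.0088078
author C: (56/110) × (44/56) × (28/56) × (11/56) ≈ 0.0392857
author D: (17/110) × (5/17) × (4/17) × (3/17) ≈ 0.00188739
P(author D | x) = 0.00188739 / 0.05543544 ≈ 0.0340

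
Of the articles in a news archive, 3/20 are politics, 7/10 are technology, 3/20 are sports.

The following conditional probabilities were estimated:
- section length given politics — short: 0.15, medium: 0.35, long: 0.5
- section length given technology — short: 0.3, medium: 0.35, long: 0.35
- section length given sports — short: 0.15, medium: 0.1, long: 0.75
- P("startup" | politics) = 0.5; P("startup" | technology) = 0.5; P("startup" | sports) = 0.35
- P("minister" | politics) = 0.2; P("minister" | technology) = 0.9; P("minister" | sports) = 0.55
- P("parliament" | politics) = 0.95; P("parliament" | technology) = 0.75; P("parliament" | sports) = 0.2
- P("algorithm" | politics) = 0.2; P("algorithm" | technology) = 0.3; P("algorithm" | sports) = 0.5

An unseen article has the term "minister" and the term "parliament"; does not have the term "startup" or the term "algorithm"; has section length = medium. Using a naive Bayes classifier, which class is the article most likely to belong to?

politics: 0.15 × 0.35 × (1−0.5) × 0.2 × 0.95 × (1−0.2) = 0.00399
technology: 0.7 × 0.35 × (1−0.5) × 0.9 × 0.75 × (1−0.3) = 0.05788125
sports: 0.15 × 0.1 × (1−0.35) × 0.55 × 0.2 × (1−0.5) = 0.00053625
Highest score → technology.

technology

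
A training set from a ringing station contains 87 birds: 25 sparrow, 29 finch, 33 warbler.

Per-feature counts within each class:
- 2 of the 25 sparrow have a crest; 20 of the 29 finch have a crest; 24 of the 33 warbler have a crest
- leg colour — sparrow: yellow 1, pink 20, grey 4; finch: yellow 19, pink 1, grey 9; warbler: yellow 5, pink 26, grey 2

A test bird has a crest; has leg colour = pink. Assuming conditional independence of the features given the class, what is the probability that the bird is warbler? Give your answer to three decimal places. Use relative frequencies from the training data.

sparrow: (25/87) × (2/25) × (20/25) ≈ 0.0183908
finch: (29/87) × (20/29) × (1/29) ≈ 0.00792707
warbler: (33/87) × (24/33) × (26/33) ≈ 0.217346
P(warbler | x) = 0.217346 / 0.24366387 ≈ 0.892

0.892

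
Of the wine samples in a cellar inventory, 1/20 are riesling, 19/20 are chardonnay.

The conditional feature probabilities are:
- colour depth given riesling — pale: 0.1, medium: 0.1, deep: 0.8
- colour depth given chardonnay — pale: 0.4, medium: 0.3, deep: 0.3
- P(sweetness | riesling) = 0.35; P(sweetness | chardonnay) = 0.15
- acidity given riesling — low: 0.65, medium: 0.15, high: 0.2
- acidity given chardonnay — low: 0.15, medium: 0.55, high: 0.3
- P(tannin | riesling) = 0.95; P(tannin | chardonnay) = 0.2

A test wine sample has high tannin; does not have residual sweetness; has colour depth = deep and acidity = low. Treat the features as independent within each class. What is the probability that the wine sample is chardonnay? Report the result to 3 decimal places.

0.312

riesling: 0.05 × 0.8 × (1−0.35) × 0.65 × 0.95 = 0.016055
chardonnay: 0.95 × 0.3 × (1−0.15) × 0.15 × 0.2 = 0.0072675
P(chardonnay | x) = 0.0072675 / 0.0233225 ≈ 0.312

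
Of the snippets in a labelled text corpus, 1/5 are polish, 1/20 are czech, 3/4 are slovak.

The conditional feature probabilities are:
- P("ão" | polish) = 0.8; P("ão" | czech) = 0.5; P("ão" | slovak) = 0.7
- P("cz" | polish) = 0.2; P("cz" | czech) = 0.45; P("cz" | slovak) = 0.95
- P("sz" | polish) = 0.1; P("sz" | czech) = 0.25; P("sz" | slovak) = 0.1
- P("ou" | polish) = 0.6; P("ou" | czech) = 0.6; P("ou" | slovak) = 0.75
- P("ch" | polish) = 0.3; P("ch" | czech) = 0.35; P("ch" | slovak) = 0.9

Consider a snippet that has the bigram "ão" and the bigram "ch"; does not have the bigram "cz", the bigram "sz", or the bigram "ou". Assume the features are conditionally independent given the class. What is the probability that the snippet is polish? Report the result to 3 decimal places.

polish: 0.2 × 0.8 × (1−0.2) × (1−0.1) × (1−0.6) × 0.3 = 0.013824
czech: 0.05 × 0.5 × (1−0.45) × (1−0.25) × (1−0.6) × 0.35 = 0.00144375
slovak: 0.75 × 0.7 × (1−0.95) × (1−0.1) × (1−0.75) × 0.9 = 0.005315625
P(polish | x) = 0.013824 / 0.020583375 ≈ 0.672

0.672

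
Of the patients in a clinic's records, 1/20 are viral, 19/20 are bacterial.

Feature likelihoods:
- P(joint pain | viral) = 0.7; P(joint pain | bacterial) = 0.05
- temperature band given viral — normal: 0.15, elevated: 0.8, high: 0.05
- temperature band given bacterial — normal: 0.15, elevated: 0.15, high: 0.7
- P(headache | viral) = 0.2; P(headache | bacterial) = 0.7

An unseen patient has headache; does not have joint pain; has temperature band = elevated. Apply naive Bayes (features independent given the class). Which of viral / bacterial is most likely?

viral: 0.05 × (1−0.7) × 0.8 × 0.2 = 0.0024
bacterial: 0.95 × (1−0.05) × 0.15 × 0.7 = 0.0947625
Highest score → bacterial.

bacterial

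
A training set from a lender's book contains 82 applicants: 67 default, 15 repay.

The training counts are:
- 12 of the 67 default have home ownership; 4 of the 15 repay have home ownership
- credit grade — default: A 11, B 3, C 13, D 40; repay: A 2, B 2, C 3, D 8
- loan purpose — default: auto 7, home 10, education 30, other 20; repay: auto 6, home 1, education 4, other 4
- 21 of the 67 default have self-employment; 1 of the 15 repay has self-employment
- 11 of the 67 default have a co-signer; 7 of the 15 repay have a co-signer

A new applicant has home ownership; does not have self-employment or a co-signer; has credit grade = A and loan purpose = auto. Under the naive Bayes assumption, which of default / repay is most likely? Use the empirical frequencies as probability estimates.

default: (67/82) × (12/67) × (11/67) × (7/67) × (46/67) × (56/67) ≈ 0.00144047
repay: (15/82) × (4/15) × (2/15) × (6/15) × (14/15) × (8/15) ≈ 0.00129503
Highest score → default.

default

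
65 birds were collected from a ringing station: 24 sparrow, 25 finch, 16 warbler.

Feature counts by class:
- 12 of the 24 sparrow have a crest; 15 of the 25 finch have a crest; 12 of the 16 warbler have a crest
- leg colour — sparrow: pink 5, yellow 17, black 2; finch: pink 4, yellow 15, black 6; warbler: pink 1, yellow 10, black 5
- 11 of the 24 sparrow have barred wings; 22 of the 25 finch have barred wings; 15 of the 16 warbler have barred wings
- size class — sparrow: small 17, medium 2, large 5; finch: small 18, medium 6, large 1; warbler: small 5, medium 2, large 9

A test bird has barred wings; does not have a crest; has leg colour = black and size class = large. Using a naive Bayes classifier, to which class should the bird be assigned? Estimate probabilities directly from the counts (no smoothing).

warbler

sparrow: (24/65) × (12/24) × (2/24) × (11/24) × (5/24) ≈ 0.00146902
finch: (25/65) × (10/25) × (6/25) × (22/25) × (1/25) ≈ 0.00129969
warbler: (16/65) × (4/16) × (5/16) × (15/16) × (9/16) ≈ 0.0101412
Highest score → warbler.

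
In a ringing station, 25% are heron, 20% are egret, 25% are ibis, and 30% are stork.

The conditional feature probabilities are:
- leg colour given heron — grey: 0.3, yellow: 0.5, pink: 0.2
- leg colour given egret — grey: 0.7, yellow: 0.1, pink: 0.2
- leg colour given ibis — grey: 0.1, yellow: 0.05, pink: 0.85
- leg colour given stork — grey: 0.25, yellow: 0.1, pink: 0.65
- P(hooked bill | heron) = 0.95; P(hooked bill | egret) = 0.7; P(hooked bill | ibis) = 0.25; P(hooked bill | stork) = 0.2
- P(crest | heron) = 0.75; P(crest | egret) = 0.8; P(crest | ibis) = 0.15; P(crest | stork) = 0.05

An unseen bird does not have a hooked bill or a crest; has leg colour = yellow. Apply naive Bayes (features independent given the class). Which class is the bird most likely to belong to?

stork

heron: 0.25 × 0.5 × (1−0.95) × (1−0.75) = 0.0015625
egret: 0.2 × 0.1 × (1−0.7) × (1−0.8) = 0.0012
ibis: 0.25 × 0.05 × (1−0.25) × (1−0.15) = 0.00796875
stork: 0.3 × 0.1 × (1−0.2) × (1−0.05) = 0.0228
Highest score → stork.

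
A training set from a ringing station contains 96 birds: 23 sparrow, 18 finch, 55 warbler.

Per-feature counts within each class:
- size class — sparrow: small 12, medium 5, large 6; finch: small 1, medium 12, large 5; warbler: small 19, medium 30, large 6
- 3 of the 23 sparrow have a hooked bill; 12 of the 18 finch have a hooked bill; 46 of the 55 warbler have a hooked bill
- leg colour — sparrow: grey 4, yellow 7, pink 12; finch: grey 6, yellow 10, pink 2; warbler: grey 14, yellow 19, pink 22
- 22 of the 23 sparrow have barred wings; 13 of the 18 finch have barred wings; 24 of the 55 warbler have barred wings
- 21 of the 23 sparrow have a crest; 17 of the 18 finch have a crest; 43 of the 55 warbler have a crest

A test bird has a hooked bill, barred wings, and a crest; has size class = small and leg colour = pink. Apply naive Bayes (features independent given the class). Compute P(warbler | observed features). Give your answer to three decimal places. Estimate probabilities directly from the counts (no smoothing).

0.740

sparrow: (23/96) × (12/23) × (3/23) × (12/23) × (22/23) × (21/23) ≈ 0.00742922
finch: (18/96) × (1/18) × (12/18) × (2/18) × (13/18) × (17/18) ≈ 0.000526311
warbler: (55/96) × (19/55) × (46/55) × (22/55) × (24/55) × (43/55) ≈ 0.0225887
P(warbler | x) = 0.0225887 / 0.030544231 ≈ 0.740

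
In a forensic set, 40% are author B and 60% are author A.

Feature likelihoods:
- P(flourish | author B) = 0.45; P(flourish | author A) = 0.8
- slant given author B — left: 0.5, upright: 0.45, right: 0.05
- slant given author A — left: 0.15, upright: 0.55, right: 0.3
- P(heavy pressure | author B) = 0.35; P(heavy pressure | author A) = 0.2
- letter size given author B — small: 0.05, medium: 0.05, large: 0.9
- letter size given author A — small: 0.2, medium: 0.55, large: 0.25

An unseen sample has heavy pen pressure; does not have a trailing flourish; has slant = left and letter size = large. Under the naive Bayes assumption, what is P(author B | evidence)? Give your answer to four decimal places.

author B: 0.4 × (1−0.45) × 0.5 × 0.35 × 0.9 = 0.03465
author A: 0.6 × (1−0.8) × 0.15 × 0.2 × 0.25 = 0.0009
P(author B | x) = 0.03465 / 0.03555 ≈ 0.9747

0.9747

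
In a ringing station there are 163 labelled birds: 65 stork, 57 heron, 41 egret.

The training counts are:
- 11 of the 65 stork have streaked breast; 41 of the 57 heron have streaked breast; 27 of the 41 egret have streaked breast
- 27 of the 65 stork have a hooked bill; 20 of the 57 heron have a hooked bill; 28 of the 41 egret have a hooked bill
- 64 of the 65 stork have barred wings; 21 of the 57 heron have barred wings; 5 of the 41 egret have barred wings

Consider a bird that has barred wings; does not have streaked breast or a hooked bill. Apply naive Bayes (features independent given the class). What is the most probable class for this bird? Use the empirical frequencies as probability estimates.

stork: (65/163) × (54/65) × (38/65) × (64/65) ≈ 0.190697
heron: (57/163) × (16/57) × (37/57) × (21/57) ≈ 0.0234749
egret: (41/163) × (14/41) × (13/41) × (5/41) ≈ 0.00332113
Highest score → stork.

stork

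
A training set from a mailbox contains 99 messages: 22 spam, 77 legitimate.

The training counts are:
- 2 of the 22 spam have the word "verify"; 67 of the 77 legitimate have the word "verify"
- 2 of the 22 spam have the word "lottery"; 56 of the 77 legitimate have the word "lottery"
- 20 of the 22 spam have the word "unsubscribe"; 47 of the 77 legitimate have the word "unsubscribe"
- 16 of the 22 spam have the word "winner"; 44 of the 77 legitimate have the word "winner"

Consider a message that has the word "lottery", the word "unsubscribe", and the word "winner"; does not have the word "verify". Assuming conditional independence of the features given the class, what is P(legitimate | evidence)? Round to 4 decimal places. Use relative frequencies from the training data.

0.6785

spam: (22/99) × (20/22) × (2/22) × (20/22) × (16/22) ≈ 0.0121425
legitimate: (77/99) × (10/77) × (56/77) × (47/77) × (44/77) ≈ 0.0256231
P(legitimate | x) = 0.0256231 / 0.0377656 ≈ 0.6785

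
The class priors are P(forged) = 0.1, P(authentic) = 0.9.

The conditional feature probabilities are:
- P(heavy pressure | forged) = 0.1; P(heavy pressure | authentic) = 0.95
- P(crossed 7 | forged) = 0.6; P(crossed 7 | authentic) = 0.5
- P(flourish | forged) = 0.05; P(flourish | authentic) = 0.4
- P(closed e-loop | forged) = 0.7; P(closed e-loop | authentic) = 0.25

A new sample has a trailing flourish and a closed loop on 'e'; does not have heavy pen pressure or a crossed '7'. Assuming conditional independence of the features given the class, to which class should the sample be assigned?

authentic

forged: 0.1 × (1−0.1) × (1−0.6) × 0.05 × 0.7 = 0.00126
authentic: 0.9 × (1−0.95) × (1−0.5) × 0.4 × 0.25 = 0.00225
Highest score → authentic.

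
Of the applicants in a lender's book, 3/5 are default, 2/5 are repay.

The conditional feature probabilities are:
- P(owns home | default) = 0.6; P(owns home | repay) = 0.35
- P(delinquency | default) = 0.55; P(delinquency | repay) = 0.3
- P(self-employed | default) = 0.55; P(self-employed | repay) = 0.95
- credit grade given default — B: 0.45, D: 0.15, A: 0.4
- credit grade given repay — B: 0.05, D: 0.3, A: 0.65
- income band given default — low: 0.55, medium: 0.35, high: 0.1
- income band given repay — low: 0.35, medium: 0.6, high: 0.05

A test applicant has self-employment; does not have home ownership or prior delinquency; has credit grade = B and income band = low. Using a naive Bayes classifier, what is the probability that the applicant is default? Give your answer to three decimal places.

0.829

default: 0.6 × (1−0.6) × (1−0.55) × 0.55 × 0.45 × 0.55 = 0.0147015
repay: 0.4 × (1−0.35) × (1−0.3) × 0.95 × 0.05 × 0.35 = 0.00302575
P(default | x) = 0.0147015 / 0.01772725 ≈ 0.829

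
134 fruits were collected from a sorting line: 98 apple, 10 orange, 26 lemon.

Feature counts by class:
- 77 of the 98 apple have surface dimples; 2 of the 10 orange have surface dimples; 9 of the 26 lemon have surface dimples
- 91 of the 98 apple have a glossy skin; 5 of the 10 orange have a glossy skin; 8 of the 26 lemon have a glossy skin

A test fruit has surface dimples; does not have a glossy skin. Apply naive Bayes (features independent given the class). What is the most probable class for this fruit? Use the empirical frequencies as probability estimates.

apple: (98/134) × (77/98) × (7/98) ≈ 0.0410448
orange: (10/134) × (2/10) × (5/10) ≈ 0.00746269
lemon: (26/134) × (9/26) × (18/26) ≈ 0.0464983
Highest score → lemon.

lemon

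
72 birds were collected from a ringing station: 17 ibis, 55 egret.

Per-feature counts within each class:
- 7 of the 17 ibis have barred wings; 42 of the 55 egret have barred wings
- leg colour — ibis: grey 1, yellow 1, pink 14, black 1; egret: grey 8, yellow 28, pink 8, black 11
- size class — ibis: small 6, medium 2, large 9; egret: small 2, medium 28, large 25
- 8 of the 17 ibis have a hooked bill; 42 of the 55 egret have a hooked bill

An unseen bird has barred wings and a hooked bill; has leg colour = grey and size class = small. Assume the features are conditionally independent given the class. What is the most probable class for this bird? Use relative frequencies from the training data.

ibis: (17/72) × (7/17) × (1/17) × (6/17) × (8/17) ≈ 0.000949861
egret: (55/72) × (42/55) × (8/55) × (2/55) × (42/55) ≈ 0.00235612
Highest score → egret.

egret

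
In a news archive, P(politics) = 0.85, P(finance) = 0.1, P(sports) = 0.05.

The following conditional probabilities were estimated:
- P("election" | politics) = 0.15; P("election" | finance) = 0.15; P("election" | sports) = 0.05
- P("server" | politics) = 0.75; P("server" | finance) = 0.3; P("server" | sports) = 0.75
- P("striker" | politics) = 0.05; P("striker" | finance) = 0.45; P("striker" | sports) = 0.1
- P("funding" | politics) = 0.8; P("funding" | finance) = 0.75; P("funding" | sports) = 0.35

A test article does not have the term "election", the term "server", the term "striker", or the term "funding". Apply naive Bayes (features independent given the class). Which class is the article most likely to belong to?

politics

politics: 0.85 × (1−0.15) × (1−0.75) × (1−0.05) × (1−0.8) = 0.03431875
finance: 0.1 × (1−0.15) × (1−0.3) × (1−0.45) × (1−0.75) = 0.00818125
sports: 0.05 × (1−0.05) × (1−0.75) × (1−0.1) × (1−0.35) = 0.006946875
Highest score → politics.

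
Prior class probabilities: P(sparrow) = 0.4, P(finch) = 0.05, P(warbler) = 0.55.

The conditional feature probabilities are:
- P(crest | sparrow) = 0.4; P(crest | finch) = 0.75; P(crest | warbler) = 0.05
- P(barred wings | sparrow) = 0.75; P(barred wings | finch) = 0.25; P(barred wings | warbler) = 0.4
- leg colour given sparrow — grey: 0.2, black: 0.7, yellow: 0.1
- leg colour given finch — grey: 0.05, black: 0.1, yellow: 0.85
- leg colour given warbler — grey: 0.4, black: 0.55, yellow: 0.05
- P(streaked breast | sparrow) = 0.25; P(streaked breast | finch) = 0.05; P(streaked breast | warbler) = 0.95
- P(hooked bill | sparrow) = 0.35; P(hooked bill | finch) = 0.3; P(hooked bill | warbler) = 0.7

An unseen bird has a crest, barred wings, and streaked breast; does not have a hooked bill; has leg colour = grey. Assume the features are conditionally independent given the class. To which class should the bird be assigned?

sparrow

sparrow: 0.4 × 0.4 × 0.75 × 0.2 × 0.25 × (1−0.35) = 0.0039
finch: 0.05 × 0.75 × 0.25 × 0.05 × 0.05 × (1−0.3) = 0.00001640625
warbler: 0.55 × 0.05 × 0.4 × 0.4 × 0.95 × (1−0.7) = 0.001254
Highest score → sparrow.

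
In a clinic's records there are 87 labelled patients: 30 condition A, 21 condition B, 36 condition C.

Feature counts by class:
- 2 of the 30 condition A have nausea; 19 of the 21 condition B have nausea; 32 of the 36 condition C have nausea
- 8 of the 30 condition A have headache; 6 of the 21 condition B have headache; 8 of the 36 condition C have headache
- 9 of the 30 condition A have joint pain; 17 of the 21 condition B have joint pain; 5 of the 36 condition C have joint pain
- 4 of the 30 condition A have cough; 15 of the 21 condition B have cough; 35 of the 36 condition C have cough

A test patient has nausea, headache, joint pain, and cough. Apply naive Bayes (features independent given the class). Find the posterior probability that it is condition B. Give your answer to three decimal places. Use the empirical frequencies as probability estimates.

0.762

condition A: (30/87) × (2/30) × (8/30) × (9/30) × (4/30) ≈ 0.000245211
condition B: (21/87) × (19/21) × (6/21) × (17/21) × (15/21) ≈ 0.0360801
condition C: (36/87) × (32/36) × (8/36) × (5/36) × (35/36) ≈ 0.011037
P(condition B | x) = 0.0360801 / 0.047362311 ≈ 0.762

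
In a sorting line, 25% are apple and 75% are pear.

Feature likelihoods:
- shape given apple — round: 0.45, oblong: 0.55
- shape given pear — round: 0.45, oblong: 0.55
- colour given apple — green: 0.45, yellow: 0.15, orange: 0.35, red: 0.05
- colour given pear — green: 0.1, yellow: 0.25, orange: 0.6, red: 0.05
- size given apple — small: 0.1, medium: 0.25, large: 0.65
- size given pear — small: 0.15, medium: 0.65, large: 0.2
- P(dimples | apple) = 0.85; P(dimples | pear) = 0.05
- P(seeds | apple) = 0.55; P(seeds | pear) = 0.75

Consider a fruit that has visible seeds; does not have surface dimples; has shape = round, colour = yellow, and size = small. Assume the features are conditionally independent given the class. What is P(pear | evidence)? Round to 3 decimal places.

0.985

apple: 0.25 × 0.45 × 0.15 × 0.1 × (1−0.85) × 0.55 = 0.00013921875
pear: 0.75 × 0.45 × 0.25 × 0.15 × (1−0.05) × 0.75 = 0.009017578125
P(pear | x) = 0.009017578125 / 0.009156796875 ≈ 0.985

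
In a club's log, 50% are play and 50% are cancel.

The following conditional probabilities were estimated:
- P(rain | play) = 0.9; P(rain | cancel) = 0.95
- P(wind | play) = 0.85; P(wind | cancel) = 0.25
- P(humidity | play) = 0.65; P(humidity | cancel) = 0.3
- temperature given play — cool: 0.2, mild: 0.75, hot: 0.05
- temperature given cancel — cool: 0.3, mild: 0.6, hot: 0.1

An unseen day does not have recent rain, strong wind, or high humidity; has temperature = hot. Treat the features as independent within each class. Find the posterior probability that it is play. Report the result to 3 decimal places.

0.091

play: 0.5 × (1−0.9) × (1−0.85) × (1−0.65) × 0.05 = 0.00013125
cancel: 0.5 × (1−0.95) × (1−0.25) × (1−0.3) × 0.1 = 0.0013125
P(play | x) = 0.00013125 / 0.00144375 ≈ 0.091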